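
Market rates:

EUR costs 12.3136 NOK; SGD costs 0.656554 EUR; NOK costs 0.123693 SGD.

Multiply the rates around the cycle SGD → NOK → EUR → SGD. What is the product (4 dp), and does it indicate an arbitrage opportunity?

1.0000 (no arbitrage)

Around SGD → NOK → EUR → SGD: 1 ÷ 0.123693 ÷ 12.3136 ÷ 0.656554 = 0.999999
Product ≈ 1 (deviation 0.000%, within rounding noise).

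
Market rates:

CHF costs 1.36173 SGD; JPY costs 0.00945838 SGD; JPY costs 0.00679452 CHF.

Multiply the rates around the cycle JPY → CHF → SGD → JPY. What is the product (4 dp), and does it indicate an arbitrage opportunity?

0.9782 (arbitrage exists)

Around JPY → CHF → SGD → JPY: 1 × 0.00679452 × 1.36173 ÷ 0.00945838 = 0.978212
Product < 1; profitable direction is JPY → SGD → CHF → JPY.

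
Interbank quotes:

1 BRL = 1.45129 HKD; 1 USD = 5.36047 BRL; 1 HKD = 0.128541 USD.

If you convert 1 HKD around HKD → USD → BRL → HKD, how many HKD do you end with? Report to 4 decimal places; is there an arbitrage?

Around HKD → USD → BRL → HKD: 1 × 0.128541 × 5.36047 × 1.45129 = 0.999997
Product ≈ 1 (deviation 0.000%, within rounding noise).

1.0000 (no arbitrage)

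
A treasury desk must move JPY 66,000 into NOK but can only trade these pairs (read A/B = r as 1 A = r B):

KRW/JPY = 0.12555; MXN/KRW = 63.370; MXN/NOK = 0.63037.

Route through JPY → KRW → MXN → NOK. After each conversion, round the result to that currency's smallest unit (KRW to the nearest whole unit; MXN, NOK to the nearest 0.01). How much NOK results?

NOK 5,229.25

JPY 66,000 ÷ 0.12555 = KRW 525,687
KRW 525,687 ÷ 63.370 = MXN 8,295.52
MXN 8,295.52 × 0.63037 = NOK 5,229.25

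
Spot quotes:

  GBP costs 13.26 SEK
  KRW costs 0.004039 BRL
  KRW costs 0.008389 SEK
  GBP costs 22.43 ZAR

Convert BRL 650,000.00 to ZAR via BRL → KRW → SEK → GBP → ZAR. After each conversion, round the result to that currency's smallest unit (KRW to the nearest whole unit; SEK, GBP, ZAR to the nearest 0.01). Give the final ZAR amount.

BRL 650,000.00 ÷ 0.004039 = KRW 160,930,923
KRW 160,930,923 × 0.008389 = SEK 1,350,049.51
SEK 1,350,049.51 ÷ 13.26 = GBP 101,813.69
GBP 101,813.69 × 22.43 = ZAR 2,283,681.07

ZAR 2,283,681.07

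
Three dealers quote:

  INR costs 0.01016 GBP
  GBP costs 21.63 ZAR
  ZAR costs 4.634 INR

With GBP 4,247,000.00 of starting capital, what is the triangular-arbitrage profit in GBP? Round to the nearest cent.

Profitable loop is GBP → ZAR → INR → GBP:
GBP 4,247,000.00 × 21.63 = ZAR 91,862,610.00
ZAR 91,862,610.00 × 4.634 = INR 425,691,334.74
INR 425,691,334.74 × 0.01016 = GBP 4,325,023.96
Profit = GBP 4,325,023.96 − GBP 4,247,000.00

Profit: GBP 78,023.96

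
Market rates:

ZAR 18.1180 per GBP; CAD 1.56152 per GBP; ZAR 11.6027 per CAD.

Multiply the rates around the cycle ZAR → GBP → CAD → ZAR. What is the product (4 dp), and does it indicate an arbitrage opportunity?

Around ZAR → GBP → CAD → ZAR: 1 ÷ 18.1180 × 1.56152 × 11.6027 = 0.999992
Product ≈ 1 (deviation 0.001%, within rounding noise).

1.0000 (no arbitrage)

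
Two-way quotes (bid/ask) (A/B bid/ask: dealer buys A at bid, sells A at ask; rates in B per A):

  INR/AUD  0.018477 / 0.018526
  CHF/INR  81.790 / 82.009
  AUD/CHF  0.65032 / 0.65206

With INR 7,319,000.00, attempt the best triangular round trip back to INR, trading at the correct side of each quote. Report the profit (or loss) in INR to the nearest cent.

Net profit: INR 68,900.05

Best loop INR → CHF → AUD → INR:
INR 7,319,000.00 ÷ 82.009 (buy CHF at ask) = CHF 89,246.30
CHF 89,246.30 ÷ 0.65206 (buy AUD at ask) = AUD 136,868.24
AUD 136,868.24 ÷ 0.018526 (buy INR at ask) = INR 7,387,900.05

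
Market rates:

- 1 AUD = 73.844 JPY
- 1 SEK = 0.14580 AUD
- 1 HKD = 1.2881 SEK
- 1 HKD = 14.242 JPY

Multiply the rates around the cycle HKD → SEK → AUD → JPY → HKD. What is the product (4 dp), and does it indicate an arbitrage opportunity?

0.9738 (arbitrage exists)

Around HKD → SEK → AUD → JPY → HKD: 1 × 1.2881 × 0.14580 × 73.844 ÷ 14.242 = 0.973759
Product < 1; profitable direction is HKD → JPY → AUD → SEK → HKD.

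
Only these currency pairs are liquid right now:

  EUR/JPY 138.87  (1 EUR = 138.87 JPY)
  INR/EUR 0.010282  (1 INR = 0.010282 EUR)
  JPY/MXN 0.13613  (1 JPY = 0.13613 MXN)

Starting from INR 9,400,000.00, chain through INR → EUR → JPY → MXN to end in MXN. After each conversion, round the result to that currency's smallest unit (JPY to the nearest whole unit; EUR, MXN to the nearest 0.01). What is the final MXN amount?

INR 9,400,000.00 × 0.010282 = EUR 96,650.80
EUR 96,650.80 × 138.87 = JPY 13,421,897
JPY 13,421,897 × 0.13613 = MXN 1,827,122.84

MXN 1,827,122.84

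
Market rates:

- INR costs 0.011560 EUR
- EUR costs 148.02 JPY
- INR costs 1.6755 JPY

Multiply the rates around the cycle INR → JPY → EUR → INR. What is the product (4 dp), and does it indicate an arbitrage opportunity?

0.9792 (arbitrage exists)

Around INR → JPY → EUR → INR: 1 × 1.6755 ÷ 148.02 ÷ 0.011560 = 0.979188
Product < 1; profitable direction is INR → EUR → JPY → INR.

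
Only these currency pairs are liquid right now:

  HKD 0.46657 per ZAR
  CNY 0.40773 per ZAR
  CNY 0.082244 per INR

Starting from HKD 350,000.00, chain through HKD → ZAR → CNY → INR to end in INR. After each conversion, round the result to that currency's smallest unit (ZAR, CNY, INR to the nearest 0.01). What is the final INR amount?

HKD 350,000.00 ÷ 0.46657 = ZAR 750,155.39
ZAR 750,155.39 × 0.40773 = CNY 305,860.86
CNY 305,860.86 ÷ 0.082244 = INR 3,718,944.36

INR 3,718,944.36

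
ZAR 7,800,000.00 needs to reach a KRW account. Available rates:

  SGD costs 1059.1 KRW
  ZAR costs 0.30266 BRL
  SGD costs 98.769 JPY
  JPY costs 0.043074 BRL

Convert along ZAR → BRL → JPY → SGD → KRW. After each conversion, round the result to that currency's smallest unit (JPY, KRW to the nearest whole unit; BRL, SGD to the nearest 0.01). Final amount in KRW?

ZAR 7,800,000.00 × 0.30266 = BRL 2,360,748.00
BRL 2,360,748.00 ÷ 0.043074 = JPY 54,806,798
JPY 54,806,798 ÷ 98.769 = SGD 554,898.78
SGD 554,898.78 × 1059.1 = KRW 587,693,298

KRW 587,693,298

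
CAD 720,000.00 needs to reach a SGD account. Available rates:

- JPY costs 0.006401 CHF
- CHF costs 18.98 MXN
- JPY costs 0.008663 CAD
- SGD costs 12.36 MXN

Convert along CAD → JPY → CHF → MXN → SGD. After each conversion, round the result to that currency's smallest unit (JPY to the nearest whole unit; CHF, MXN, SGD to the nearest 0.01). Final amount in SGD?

SGD 816,939.22

CAD 720,000.00 ÷ 0.008663 = JPY 83,112,086
JPY 83,112,086 × 0.006401 = CHF 532,000.46
CHF 532,000.46 × 18.98 = MXN 10,097,368.73
MXN 10,097,368.73 ÷ 12.36 = SGD 816,939.22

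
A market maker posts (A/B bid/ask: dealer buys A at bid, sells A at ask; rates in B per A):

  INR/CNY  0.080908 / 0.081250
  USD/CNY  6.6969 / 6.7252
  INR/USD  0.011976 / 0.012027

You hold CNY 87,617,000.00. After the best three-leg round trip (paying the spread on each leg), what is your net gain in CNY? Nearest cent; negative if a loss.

Best loop CNY → USD → INR → CNY:
CNY 87,617,000.00 ÷ 6.7252 (buy USD at ask) = USD 13,028,162.73
USD 13,028,162.73 ÷ 0.012027 (buy INR at ask) = INR 1,083,242,931.01
INR 1,083,242,931.01 × 0.080908 (sell INR at bid) = CNY 87,643,019.06

Net profit: CNY 26,019.06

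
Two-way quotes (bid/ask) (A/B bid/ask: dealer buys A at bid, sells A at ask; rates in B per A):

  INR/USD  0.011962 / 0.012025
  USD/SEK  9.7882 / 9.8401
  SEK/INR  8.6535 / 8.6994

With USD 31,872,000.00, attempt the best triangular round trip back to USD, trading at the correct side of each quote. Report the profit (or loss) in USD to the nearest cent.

Best loop USD → SEK → INR → USD:
USD 31,872,000.00 × 9.7882 (sell USD at bid) = SEK 311,969,510.40
SEK 311,969,510.40 × 8.6535 (sell SEK at bid) = INR 2,699,628,158.25
INR 2,699,628,158.25 × 0.011962 (sell INR at bid) = USD 32,292,952.03

Net profit: USD 420,952.03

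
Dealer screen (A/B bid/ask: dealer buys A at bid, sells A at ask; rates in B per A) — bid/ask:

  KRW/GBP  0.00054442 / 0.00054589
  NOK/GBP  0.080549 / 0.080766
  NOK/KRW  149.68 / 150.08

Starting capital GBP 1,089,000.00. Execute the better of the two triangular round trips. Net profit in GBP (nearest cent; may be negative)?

Best loop GBP → NOK → KRW → GBP:
GBP 1,089,000.00 ÷ 0.080766 (buy NOK at ask) = NOK 13,483,396.48
NOK 13,483,396.48 × 149.68 (sell NOK at bid) = KRW 2,018,194,785
KRW 2,018,194,785 × 0.00054442 (sell KRW at bid) = GBP 1,098,745.60

Net profit: GBP 9,745.60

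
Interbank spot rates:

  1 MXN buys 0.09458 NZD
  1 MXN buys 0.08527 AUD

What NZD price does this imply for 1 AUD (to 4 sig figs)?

1 AUD ÷ 0.08527 = 11.7275 MXN
11.7275 MXN × 0.09458 = 1.10918 NZD

AUD/NZD = 1.109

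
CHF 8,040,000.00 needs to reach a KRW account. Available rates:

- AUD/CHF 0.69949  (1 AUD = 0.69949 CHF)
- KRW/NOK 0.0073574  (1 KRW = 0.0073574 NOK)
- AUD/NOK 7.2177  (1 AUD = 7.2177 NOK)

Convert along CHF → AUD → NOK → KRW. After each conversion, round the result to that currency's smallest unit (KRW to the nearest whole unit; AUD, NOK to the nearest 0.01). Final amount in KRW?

KRW 11,275,842,408

CHF 8,040,000.00 ÷ 0.69949 = AUD 11,494,088.55
AUD 11,494,088.55 × 7.2177 = NOK 82,960,882.93
NOK 82,960,882.93 ÷ 0.0073574 = KRW 11,275,842,408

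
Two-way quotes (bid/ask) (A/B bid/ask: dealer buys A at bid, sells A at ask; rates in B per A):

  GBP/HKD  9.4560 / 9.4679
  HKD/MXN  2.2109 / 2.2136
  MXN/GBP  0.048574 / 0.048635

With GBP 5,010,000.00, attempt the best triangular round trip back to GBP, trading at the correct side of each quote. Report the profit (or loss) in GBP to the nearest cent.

Net profit: GBP 77,660.90

Best loop GBP → HKD → MXN → GBP:
GBP 5,010,000.00 × 9.4560 (sell GBP at bid) = HKD 47,374,560.00
HKD 47,374,560.00 × 2.2109 (sell HKD at bid) = MXN 104,740,414.70
MXN 104,740,414.70 × 0.048574 (sell MXN at bid) = GBP 5,087,660.90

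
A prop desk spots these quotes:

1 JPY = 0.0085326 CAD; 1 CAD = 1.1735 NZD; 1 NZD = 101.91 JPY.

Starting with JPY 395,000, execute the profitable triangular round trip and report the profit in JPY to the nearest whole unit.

Profitable loop is JPY → CAD → NZD → JPY:
JPY 395,000 × 0.0085326 = CAD 3,370.38
CAD 3,370.38 × 1.1735 = NZD 3,955.14
NZD 3,955.14 × 101.91 = JPY 403,068
Profit = JPY 403,068 − JPY 395,000

Profit: JPY 8,068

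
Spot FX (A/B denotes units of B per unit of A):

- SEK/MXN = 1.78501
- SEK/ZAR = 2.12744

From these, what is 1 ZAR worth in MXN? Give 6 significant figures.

ZAR/MXN = 0.839041

1 ZAR ÷ 2.12744 = 0.470049 SEK
0.470049 SEK × 1.78501 = 0.839041 MXN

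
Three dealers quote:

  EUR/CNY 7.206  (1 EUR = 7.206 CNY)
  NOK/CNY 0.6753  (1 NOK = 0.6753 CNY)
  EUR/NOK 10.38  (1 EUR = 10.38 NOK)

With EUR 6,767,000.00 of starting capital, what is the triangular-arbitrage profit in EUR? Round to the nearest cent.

Profit: EUR 189,588.77

Profitable loop is EUR → CNY → NOK → EUR:
EUR 6,767,000.00 × 7.206 = CNY 48,763,002.00
CNY 48,763,002.00 ÷ 0.6753 = NOK 72,209,391.38
NOK 72,209,391.38 ÷ 10.38 = EUR 6,956,588.77
Profit = EUR 6,956,588.77 − EUR 6,767,000.00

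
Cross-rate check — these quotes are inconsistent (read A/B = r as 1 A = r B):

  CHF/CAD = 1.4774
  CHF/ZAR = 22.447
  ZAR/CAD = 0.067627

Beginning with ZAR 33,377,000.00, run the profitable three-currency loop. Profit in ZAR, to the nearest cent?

Profitable loop is ZAR → CAD → CHF → ZAR:
ZAR 33,377,000.00 × 0.067627 = CAD 2,257,186.38
CAD 2,257,186.38 ÷ 1.4774 = CHF 1,527,809.92
CHF 1,527,809.92 × 22.447 = ZAR 34,294,749.32
Profit = ZAR 34,294,749.32 − ZAR 33,377,000.00

Profit: ZAR 917,749.32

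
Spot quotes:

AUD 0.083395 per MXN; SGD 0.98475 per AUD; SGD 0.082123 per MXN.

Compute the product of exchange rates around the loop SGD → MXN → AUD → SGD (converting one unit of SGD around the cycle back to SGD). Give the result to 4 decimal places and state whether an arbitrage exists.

Around SGD → MXN → AUD → SGD: 1 ÷ 0.082123 × 0.083395 × 0.98475 = 1.000003
Product ≈ 1 (deviation 0.000%, within rounding noise).

1.0000 (no arbitrage)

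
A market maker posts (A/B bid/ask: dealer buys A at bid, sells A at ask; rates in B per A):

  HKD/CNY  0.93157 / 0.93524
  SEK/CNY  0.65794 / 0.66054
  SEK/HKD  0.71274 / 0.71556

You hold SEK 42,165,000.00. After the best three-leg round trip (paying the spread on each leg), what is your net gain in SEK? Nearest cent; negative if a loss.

Net profit: SEK 218,772.46

Best loop SEK → HKD → CNY → SEK:
SEK 42,165,000.00 × 0.71274 (sell SEK at bid) = HKD 30,052,682.10
HKD 30,052,682.10 × 0.93157 (sell HKD at bid) = CNY 27,996,177.06
CNY 27,996,177.06 ÷ 0.66054 (buy SEK at ask) = SEK 42,383,772.46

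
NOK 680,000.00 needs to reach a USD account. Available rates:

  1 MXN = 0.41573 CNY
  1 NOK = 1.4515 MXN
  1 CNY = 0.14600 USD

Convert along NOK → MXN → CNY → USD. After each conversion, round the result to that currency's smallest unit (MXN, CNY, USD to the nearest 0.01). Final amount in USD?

NOK 680,000.00 × 1.4515 = MXN 987,020.00
MXN 987,020.00 × 0.41573 = CNY 410,333.82
CNY 410,333.82 × 0.14600 = USD 59,908.74

USD 59,908.74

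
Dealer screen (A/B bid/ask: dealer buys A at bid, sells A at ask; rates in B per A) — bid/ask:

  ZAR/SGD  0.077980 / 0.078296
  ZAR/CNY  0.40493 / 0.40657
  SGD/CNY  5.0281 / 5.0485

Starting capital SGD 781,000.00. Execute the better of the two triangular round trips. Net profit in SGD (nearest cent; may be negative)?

Net profit: SGD 19,071.96

Best loop SGD → ZAR → CNY → SGD:
SGD 781,000.00 ÷ 0.078296 (buy ZAR at ask) = ZAR 9,974,966.79
ZAR 9,974,966.79 × 0.40493 (sell ZAR at bid) = CNY 4,039,163.30
CNY 4,039,163.30 ÷ 5.0485 (buy SGD at ask) = SGD 800,071.96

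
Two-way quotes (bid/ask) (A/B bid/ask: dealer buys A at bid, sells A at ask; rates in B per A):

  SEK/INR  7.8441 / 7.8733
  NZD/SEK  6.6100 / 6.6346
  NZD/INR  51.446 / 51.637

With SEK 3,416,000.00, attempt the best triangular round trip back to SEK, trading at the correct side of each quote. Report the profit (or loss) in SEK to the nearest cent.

Net profit: SEK 14,057.82

Best loop SEK → INR → NZD → SEK:
SEK 3,416,000.00 × 7.8441 (sell SEK at bid) = INR 26,795,445.60
INR 26,795,445.60 ÷ 51.637 (buy NZD at ask) = NZD 518,919.49
NZD 518,919.49 × 6.6100 (sell NZD at bid) = SEK 3,430,057.82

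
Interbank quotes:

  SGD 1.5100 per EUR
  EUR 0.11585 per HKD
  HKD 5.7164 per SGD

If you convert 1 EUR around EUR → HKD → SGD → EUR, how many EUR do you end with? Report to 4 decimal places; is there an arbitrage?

Around EUR → HKD → SGD → EUR: 1 ÷ 0.11585 ÷ 5.7164 ÷ 1.5100 = 1.000010
Product ≈ 1 (deviation 0.001%, within rounding noise).

1.0000 (no arbitrage)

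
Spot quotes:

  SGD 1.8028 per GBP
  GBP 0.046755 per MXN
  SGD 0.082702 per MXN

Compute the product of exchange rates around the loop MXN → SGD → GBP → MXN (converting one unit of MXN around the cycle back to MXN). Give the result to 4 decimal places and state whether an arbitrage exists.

0.9812 (arbitrage exists)

Around MXN → SGD → GBP → MXN: 1 × 0.082702 ÷ 1.8028 ÷ 0.046755 = 0.981161
Product < 1; profitable direction is MXN → GBP → SGD → MXN.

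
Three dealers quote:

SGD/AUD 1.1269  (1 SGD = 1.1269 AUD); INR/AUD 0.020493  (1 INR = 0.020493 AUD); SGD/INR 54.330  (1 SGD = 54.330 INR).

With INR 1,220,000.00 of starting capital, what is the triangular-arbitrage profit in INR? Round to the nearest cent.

Profit: INR 14,809.51

Profitable loop is INR → SGD → AUD → INR:
INR 1,220,000.00 ÷ 54.330 = SGD 22,455.37
SGD 22,455.37 × 1.1269 = AUD 25,304.95
AUD 25,304.95 ÷ 0.020493 = INR 1,234,809.51
Profit = INR 1,234,809.51 − INR 1,220,000.00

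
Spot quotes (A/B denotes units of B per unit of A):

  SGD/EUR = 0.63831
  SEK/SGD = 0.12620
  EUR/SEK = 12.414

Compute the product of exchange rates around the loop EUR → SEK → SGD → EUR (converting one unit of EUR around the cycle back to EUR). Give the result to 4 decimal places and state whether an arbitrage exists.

Around EUR → SEK → SGD → EUR: 1 × 12.414 × 0.12620 × 0.63831 = 1.000006
Product ≈ 1 (deviation 0.001%, within rounding noise).

1.0000 (no arbitrage)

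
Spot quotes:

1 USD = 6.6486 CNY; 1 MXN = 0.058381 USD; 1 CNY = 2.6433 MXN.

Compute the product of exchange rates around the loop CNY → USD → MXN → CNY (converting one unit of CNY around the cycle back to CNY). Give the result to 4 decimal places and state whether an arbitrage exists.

Around CNY → USD → MXN → CNY: 1 ÷ 6.6486 ÷ 0.058381 ÷ 2.6433 = 0.974657
Product < 1; profitable direction is CNY → MXN → USD → CNY.

0.9747 (arbitrage exists)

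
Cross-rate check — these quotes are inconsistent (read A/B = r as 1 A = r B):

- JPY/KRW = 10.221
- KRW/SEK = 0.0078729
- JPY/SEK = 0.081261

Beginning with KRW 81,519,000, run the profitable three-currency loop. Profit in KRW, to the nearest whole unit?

Profitable loop is KRW → JPY → SEK → KRW:
KRW 81,519,000 ÷ 10.221 = JPY 7,975,638
JPY 7,975,638 × 0.081261 = SEK 648,108.35
SEK 648,108.35 ÷ 0.0078729 = KRW 82,321,426
Profit = KRW 82,321,426 − KRW 81,519,000

Profit: KRW 802,426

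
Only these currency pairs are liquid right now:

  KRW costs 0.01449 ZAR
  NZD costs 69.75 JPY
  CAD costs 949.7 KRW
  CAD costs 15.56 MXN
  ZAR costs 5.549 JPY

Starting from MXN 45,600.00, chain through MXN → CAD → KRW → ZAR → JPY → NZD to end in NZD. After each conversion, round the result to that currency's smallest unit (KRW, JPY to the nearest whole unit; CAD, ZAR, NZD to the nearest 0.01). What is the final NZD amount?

MXN 45,600.00 ÷ 15.56 = CAD 2,930.59
CAD 2,930.59 × 949.7 = KRW 2,783,181
KRW 2,783,181 × 0.01449 = ZAR 40,328.29
ZAR 40,328.29 × 5.549 = JPY 223,782
JPY 223,782 ÷ 69.75 = NZD 3,208.34

NZD 3,208.34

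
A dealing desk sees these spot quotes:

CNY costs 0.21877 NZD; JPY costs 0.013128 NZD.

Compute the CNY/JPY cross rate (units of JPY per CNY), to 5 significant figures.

1 CNY × 0.21877 = 0.21877 NZD
0.21877 NZD ÷ 0.013128 = 16.6644 JPY

CNY/JPY = 16.664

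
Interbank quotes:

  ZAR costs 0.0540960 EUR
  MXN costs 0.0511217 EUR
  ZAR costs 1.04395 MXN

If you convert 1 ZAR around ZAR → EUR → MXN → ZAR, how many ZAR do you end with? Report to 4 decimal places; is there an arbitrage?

Around ZAR → EUR → MXN → ZAR: 1 × 0.0540960 ÷ 0.0511217 ÷ 1.04395 = 1.013632
Product > 1; profitable direction is ZAR → EUR → MXN → ZAR.

1.0136 (arbitrage exists)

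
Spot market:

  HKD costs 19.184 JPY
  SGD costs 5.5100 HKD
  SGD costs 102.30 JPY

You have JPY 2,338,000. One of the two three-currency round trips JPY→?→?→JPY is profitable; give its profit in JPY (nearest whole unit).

Profitable loop is JPY → SGD → HKD → JPY:
JPY 2,338,000 ÷ 102.30 = SGD 22,854.35
SGD 22,854.35 × 5.5100 = HKD 125,927.47
HKD 125,927.47 × 19.184 = JPY 2,415,793
Profit = JPY 2,415,793 − JPY 2,338,000

Profit: JPY 77,793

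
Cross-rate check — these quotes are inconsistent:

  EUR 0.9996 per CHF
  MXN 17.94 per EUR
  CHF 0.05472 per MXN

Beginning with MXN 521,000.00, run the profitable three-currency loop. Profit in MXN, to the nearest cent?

Profitable loop is MXN → EUR → CHF → MXN:
MXN 521,000.00 ÷ 17.94 = EUR 29,041.25
EUR 29,041.25 ÷ 0.9996 = CHF 29,052.87
CHF 29,052.87 ÷ 0.05472 = MXN 530,936.95
Profit = MXN 530,936.95 − MXN 521,000.00

Profit: MXN 9,936.95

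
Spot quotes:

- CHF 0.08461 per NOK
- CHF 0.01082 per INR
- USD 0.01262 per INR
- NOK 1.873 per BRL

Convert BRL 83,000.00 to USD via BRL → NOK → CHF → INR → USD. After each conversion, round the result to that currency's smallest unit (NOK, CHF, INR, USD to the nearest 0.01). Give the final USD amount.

BRL 83,000.00 × 1.873 = NOK 155,459.00
NOK 155,459.00 × 0.08461 = CHF 13,153.39
CHF 13,153.39 ÷ 0.01082 = INR 1,215,655.27
INR 1,215,655.27 × 0.01262 = USD 15,341.57

USD 15,341.57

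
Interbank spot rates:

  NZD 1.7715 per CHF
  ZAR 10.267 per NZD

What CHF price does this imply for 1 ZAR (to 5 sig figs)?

ZAR/CHF = 0.054981

1 ZAR ÷ 10.267 = 0.0973994 NZD
0.0973994 NZD ÷ 1.7715 = 0.0549813 CHF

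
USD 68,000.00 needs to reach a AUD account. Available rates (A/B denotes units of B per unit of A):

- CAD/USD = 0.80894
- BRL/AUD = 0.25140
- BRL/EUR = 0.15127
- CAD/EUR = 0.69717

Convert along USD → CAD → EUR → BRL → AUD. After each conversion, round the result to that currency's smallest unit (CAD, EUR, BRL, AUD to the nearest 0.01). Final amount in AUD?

AUD 97,396.58

USD 68,000.00 ÷ 0.80894 = CAD 84,060.62
CAD 84,060.62 × 0.69717 = EUR 58,604.54
EUR 58,604.54 ÷ 0.15127 = BRL 387,416.80
BRL 387,416.80 × 0.25140 = AUD 97,396.58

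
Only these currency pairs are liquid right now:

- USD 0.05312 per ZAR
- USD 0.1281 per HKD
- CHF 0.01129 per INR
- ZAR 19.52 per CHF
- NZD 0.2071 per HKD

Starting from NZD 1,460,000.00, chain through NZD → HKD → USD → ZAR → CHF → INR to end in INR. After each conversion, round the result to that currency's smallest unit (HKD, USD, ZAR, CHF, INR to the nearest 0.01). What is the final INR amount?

INR 77,141,852.97

NZD 1,460,000.00 ÷ 0.2071 = HKD 7,049,734.43
HKD 7,049,734.43 × 0.1281 = USD 903,070.98
USD 903,070.98 ÷ 0.05312 = ZAR 17,000,583.21
ZAR 17,000,583.21 ÷ 19.52 = CHF 870,931.52
CHF 870,931.52 ÷ 0.01129 = INR 77,141,852.97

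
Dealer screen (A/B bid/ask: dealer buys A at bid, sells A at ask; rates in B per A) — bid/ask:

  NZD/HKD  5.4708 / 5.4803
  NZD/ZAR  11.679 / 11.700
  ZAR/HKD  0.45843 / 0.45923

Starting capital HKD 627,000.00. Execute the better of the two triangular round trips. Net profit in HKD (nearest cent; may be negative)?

Net profit: HKD 11,413.80

Best loop HKD → ZAR → NZD → HKD:
HKD 627,000.00 ÷ 0.45923 (buy ZAR at ask) = ZAR 1,365,328.92
ZAR 1,365,328.92 ÷ 11.700 (buy NZD at ask) = NZD 116,694.78
NZD 116,694.78 × 5.4708 (sell NZD at bid) = HKD 638,413.80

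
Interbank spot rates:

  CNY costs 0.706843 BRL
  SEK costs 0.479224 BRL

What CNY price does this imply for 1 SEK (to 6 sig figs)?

1 SEK × 0.479224 = 0.479224 BRL
0.479224 BRL ÷ 0.706843 = 0.677978 CNY

SEK/CNY = 0.677978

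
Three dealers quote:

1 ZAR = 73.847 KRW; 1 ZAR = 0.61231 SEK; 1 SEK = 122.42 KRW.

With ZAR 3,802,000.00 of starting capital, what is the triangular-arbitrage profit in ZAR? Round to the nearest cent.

Profit: ZAR 57,250.62

Profitable loop is ZAR → SEK → KRW → ZAR:
ZAR 3,802,000.00 × 0.61231 = SEK 2,328,002.62
SEK 2,328,002.62 × 122.42 = KRW 284,994,081
KRW 284,994,081 ÷ 73.847 = ZAR 3,859,250.62
Profit = ZAR 3,859,250.62 − ZAR 3,802,000.00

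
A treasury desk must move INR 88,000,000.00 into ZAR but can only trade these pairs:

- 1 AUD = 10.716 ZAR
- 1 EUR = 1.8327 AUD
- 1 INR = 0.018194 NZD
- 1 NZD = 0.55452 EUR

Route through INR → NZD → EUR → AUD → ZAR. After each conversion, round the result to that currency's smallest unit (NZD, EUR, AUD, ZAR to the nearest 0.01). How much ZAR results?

INR 88,000,000.00 × 0.018194 = NZD 1,601,072.00
NZD 1,601,072.00 × 0.55452 = EUR 887,826.45
EUR 887,826.45 × 1.8327 = AUD 1,627,119.53
AUD 1,627,119.53 × 10.716 = ZAR 17,436,212.88

ZAR 17,436,212.88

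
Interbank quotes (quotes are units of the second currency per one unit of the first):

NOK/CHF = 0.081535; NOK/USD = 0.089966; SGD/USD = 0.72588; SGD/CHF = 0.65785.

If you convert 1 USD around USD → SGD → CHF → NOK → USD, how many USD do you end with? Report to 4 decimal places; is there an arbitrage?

1.0000 (no arbitrage)

Around USD → SGD → CHF → NOK → USD: 1 ÷ 0.72588 × 0.65785 ÷ 0.081535 × 0.089966 = 0.999992
Product ≈ 1 (deviation 0.001%, within rounding noise).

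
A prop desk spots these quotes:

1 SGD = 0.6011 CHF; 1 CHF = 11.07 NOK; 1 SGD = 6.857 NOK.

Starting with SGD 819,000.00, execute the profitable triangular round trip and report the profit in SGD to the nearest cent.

Profit: SGD 24,963.57

Profitable loop is SGD → NOK → CHF → SGD:
SGD 819,000.00 × 6.857 = NOK 5,615,883.00
NOK 5,615,883.00 ÷ 11.07 = CHF 507,306.50
CHF 507,306.50 ÷ 0.6011 = SGD 843,963.57
Profit = SGD 843,963.57 − SGD 819,000.00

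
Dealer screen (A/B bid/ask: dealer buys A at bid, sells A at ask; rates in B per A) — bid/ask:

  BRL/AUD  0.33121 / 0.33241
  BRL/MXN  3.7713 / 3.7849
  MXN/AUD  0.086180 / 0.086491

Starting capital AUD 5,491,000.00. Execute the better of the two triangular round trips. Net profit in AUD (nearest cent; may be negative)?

Best loop AUD → MXN → BRL → AUD:
AUD 5,491,000.00 ÷ 0.086491 (buy MXN at ask) = MXN 63,486,374.30
MXN 63,486,374.30 ÷ 3.7849 (buy BRL at ask) = BRL 16,773,593.57
BRL 16,773,593.57 × 0.33121 (sell BRL at bid) = AUD 5,555,581.93

Net profit: AUD 64,581.93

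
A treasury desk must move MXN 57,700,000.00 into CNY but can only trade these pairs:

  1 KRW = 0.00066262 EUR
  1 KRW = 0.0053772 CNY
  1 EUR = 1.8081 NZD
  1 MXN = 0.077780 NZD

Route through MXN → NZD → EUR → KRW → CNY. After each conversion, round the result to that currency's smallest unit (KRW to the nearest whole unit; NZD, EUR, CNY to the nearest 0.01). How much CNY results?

CNY 20,142,480.68

MXN 57,700,000.00 × 0.077780 = NZD 4,487,906.00
NZD 4,487,906.00 ÷ 1.8081 = EUR 2,482,111.61
EUR 2,482,111.61 ÷ 0.00066262 = KRW 3,745,905,059
KRW 3,745,905,059 × 0.0053772 = CNY 20,142,480.68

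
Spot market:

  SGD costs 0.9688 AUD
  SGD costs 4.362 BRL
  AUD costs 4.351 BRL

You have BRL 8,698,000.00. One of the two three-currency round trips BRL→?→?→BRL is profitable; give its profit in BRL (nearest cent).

Profitable loop is BRL → AUD → SGD → BRL:
BRL 8,698,000.00 ÷ 4.351 = AUD 1,999,080.67
AUD 1,999,080.67 ÷ 0.9688 = SGD 2,063,460.64
SGD 2,063,460.64 × 4.362 = BRL 9,000,815.33
Profit = BRL 9,000,815.33 − BRL 8,698,000.00

Profit: BRL 302,815.33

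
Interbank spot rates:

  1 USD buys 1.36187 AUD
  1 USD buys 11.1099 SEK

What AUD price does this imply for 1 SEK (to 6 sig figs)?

1 SEK ÷ 11.1099 = 0.0900098 USD
0.0900098 USD × 1.36187 = 0.122582 AUD

SEK/AUD = 0.122582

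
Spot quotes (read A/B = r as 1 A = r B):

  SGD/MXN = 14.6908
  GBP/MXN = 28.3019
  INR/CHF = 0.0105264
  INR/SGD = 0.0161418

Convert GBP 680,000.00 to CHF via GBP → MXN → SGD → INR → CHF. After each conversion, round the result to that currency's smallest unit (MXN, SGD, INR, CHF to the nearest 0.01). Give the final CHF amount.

GBP 680,000.00 × 28.3019 = MXN 19,245,292.00
MXN 19,245,292.00 ÷ 14.6908 = SGD 1,310,023.42
SGD 1,310,023.42 ÷ 0.0161418 = INR 81,157,207.99
INR 81,157,207.99 × 0.0105264 = CHF 854,293.23

CHF 854,293.23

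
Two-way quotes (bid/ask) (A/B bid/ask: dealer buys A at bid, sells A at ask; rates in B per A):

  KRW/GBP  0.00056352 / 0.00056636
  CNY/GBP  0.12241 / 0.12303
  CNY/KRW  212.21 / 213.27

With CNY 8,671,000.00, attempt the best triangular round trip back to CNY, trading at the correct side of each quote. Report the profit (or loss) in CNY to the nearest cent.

Best loop CNY → GBP → KRW → CNY:
CNY 8,671,000.00 × 0.12241 (sell CNY at bid) = GBP 1,061,417.11
GBP 1,061,417.11 ÷ 0.00056636 (buy KRW at ask) = KRW 1,874,103,238
KRW 1,874,103,238 ÷ 213.27 (buy CNY at ask) = CNY 8,787,467.71

Net profit: CNY 116,467.71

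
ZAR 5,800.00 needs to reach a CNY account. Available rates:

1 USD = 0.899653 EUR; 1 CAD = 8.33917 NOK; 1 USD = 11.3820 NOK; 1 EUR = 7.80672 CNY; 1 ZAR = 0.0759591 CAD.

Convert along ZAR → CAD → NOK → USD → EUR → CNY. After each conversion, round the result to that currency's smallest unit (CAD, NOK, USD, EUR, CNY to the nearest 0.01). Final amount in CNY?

CNY 2,266.99

ZAR 5,800.00 × 0.0759591 = CAD 440.56
CAD 440.56 × 8.33917 = NOK 3,673.90
NOK 3,673.90 ÷ 11.3820 = USD 322.78
USD 322.78 × 0.899653 = EUR 290.39
EUR 290.39 × 7.80672 = CNY 2,266.99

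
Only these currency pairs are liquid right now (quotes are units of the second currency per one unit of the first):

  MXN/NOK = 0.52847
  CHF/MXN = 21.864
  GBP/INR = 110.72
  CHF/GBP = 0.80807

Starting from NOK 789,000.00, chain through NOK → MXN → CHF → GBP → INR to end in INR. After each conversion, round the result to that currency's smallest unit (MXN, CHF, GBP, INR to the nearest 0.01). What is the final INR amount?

NOK 789,000.00 ÷ 0.52847 = MXN 1,492,989.20
MXN 1,492,989.20 ÷ 21.864 = CHF 68,285.27
CHF 68,285.27 × 0.80807 = GBP 55,179.28
GBP 55,179.28 × 110.72 = INR 6,109,449.88

INR 6,109,449.88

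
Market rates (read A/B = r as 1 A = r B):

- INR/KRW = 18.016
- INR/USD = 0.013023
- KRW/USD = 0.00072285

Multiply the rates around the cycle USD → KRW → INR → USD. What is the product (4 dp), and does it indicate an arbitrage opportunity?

1.0000 (no arbitrage)

Around USD → KRW → INR → USD: 1 ÷ 0.00072285 ÷ 18.016 × 0.013023 = 1.000010
Product ≈ 1 (deviation 0.001%, within rounding noise).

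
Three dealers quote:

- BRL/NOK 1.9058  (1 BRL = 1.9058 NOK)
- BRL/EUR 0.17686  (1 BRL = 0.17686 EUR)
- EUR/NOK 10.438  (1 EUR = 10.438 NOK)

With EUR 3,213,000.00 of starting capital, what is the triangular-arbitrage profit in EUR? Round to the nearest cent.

Profitable loop is EUR → BRL → NOK → EUR:
EUR 3,213,000.00 ÷ 0.17686 = BRL 18,166,911.68
BRL 18,166,911.68 × 1.9058 = NOK 34,622,500.28
NOK 34,622,500.28 ÷ 10.438 = EUR 3,316,966.88
Profit = EUR 3,316,966.88 − EUR 3,213,000.00

Profit: EUR 103,966.88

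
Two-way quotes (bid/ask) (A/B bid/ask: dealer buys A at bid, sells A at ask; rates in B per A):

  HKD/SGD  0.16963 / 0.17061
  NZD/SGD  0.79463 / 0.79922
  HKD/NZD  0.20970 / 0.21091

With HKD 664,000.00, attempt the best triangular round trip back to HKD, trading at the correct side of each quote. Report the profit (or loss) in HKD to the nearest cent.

Net profit: HKD 4,201.16

Best loop HKD → SGD → NZD → HKD:
HKD 664,000.00 × 0.16963 (sell HKD at bid) = SGD 112,634.32
SGD 112,634.32 ÷ 0.79922 (buy NZD at ask) = NZD 140,930.31
NZD 140,930.31 ÷ 0.21091 (buy HKD at ask) = HKD 668,201.16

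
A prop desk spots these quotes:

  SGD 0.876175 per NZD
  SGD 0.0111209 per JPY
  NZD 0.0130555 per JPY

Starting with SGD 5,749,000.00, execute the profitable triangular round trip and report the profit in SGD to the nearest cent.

Profit: SGD 164,392.95

Profitable loop is SGD → JPY → NZD → SGD:
SGD 5,749,000.00 ÷ 0.0111209 = JPY 516,954,563
JPY 516,954,563 × 0.0130555 = NZD 6,749,100.30
NZD 6,749,100.30 × 0.876175 = SGD 5,913,392.95
Profit = SGD 5,913,392.95 − SGD 5,749,000.00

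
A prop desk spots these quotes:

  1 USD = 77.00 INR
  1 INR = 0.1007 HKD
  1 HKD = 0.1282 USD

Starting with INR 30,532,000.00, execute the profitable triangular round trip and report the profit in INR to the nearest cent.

Profit: INR 182,753.40

Profitable loop is INR → USD → HKD → INR:
INR 30,532,000.00 ÷ 77.00 = USD 396,519.48
USD 396,519.48 ÷ 0.1282 = HKD 3,092,975.67
HKD 3,092,975.67 ÷ 0.1007 = INR 30,714,753.40
Profit = INR 30,714,753.40 − INR 30,532,000.00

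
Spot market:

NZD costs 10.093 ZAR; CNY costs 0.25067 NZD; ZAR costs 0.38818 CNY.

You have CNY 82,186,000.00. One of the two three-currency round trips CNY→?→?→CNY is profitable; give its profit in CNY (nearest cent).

Profit: CNY 1,497,927.36

Profitable loop is CNY → ZAR → NZD → CNY:
CNY 82,186,000.00 ÷ 0.38818 = ZAR 211,721,366.38
ZAR 211,721,366.38 ÷ 10.093 = NZD 20,977,050.07
NZD 20,977,050.07 ÷ 0.25067 = CNY 83,683,927.36
Profit = CNY 83,683,927.36 − CNY 82,186,000.00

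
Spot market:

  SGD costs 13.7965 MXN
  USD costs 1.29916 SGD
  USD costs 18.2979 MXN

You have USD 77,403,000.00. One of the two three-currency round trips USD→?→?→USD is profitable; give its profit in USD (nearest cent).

Profit: USD 1,615,262.78

Profitable loop is USD → MXN → SGD → USD:
USD 77,403,000.00 × 18.2979 = MXN 1,416,312,353.70
MXN 1,416,312,353.70 ÷ 13.7965 = SGD 102,657,366.27
SGD 102,657,366.27 ÷ 1.29916 = USD 79,018,262.78
Profit = USD 79,018,262.78 − USD 77,403,000.00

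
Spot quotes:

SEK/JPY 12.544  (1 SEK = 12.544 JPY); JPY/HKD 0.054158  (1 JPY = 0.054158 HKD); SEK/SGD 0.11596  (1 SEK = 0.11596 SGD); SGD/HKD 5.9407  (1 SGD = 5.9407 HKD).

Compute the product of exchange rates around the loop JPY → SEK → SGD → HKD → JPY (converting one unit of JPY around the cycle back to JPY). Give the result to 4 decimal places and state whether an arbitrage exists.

1.0140 (arbitrage exists)

Around JPY → SEK → SGD → HKD → JPY: 1 ÷ 12.544 × 0.11596 × 5.9407 ÷ 0.054158 = 1.014022
Product > 1; profitable direction is JPY → SEK → SGD → HKD → JPY.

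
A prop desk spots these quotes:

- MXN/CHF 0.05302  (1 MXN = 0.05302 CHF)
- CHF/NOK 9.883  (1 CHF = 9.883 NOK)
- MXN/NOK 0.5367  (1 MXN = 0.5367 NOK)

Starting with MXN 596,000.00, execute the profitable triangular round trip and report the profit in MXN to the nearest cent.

Profit: MXN 14,448.93

Profitable loop is MXN → NOK → CHF → MXN:
MXN 596,000.00 × 0.5367 = NOK 319,873.20
NOK 319,873.20 ÷ 9.883 = CHF 32,366.00
CHF 32,366.00 ÷ 0.05302 = MXN 610,448.93
Profit = MXN 610,448.93 − MXN 596,000.00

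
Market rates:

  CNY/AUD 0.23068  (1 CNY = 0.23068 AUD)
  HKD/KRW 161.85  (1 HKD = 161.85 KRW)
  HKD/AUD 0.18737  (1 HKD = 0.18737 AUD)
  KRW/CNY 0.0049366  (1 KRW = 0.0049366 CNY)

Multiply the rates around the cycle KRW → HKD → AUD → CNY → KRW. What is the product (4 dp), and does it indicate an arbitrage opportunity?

Around KRW → HKD → AUD → CNY → KRW: 1 ÷ 161.85 × 0.18737 ÷ 0.23068 ÷ 0.0049366 = 1.016599
Product > 1; profitable direction is KRW → HKD → AUD → CNY → KRW.

1.0166 (arbitrage exists)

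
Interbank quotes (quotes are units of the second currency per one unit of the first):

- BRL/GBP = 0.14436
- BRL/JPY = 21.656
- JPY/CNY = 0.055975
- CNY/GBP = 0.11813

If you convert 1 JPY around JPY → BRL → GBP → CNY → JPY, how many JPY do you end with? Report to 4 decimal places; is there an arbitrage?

1.0081 (arbitrage exists)

Around JPY → BRL → GBP → CNY → JPY: 1 ÷ 21.656 × 0.14436 ÷ 0.11813 ÷ 0.055975 = 1.008125
Product > 1; profitable direction is JPY → BRL → GBP → CNY → JPY.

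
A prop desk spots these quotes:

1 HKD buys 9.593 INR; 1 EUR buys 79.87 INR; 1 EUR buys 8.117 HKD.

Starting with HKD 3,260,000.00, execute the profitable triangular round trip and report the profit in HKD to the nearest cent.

Profitable loop is HKD → EUR → INR → HKD:
HKD 3,260,000.00 ÷ 8.117 = EUR 401,626.22
EUR 401,626.22 × 79.87 = INR 32,077,885.92
INR 32,077,885.92 ÷ 9.593 = HKD 3,343,884.70
Profit = HKD 3,343,884.70 − HKD 3,260,000.00

Profit: HKD 83,884.70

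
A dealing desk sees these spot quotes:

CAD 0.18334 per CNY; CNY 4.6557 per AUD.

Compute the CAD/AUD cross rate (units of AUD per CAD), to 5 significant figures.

1 CAD ÷ 0.18334 = 5.45435 CNY
5.45435 CNY ÷ 4.6557 = 1.17154 AUD

CAD/AUD = 1.1715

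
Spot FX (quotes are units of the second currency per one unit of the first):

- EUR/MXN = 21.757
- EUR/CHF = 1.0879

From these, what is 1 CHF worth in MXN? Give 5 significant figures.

CHF/MXN = 19.999

1 CHF ÷ 1.0879 = 0.919202 EUR
0.919202 EUR × 21.757 = 19.9991 MXN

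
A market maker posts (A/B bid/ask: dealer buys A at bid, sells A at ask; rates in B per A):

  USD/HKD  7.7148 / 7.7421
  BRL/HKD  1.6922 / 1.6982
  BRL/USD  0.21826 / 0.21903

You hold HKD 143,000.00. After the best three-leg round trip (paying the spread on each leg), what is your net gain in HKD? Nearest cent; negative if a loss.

Net result: HKD -299.55 (no profitable arbitrage after spreads)

Best loop HKD → USD → BRL → HKD:
HKD 143,000.00 ÷ 7.7421 (buy USD at ask) = USD 18,470.44
USD 18,470.44 ÷ 0.21903 (buy BRL at ask) = BRL 84,328.36
BRL 84,328.36 × 1.6922 (sell BRL at bid) = HKD 142,700.45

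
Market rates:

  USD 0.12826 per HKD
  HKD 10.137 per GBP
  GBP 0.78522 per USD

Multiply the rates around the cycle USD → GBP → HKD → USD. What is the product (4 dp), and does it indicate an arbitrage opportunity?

1.0209 (arbitrage exists)

Around USD → GBP → HKD → USD: 1 × 0.78522 × 10.137 × 0.12826 = 1.020921
Product > 1; profitable direction is USD → GBP → HKD → USD.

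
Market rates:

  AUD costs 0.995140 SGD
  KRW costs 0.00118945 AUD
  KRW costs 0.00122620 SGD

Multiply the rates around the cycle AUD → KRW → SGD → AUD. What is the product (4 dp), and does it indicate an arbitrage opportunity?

Around AUD → KRW → SGD → AUD: 1 ÷ 0.00118945 × 0.00122620 ÷ 0.995140 = 1.035931
Product > 1; profitable direction is AUD → KRW → SGD → AUD.

1.0359 (arbitrage exists)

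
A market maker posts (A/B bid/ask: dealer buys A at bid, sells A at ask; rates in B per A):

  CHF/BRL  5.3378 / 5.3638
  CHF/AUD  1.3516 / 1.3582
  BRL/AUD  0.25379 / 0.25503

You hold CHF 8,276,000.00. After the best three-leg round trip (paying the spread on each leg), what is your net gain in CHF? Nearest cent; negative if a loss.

Best loop CHF → BRL → AUD → CHF:
CHF 8,276,000.00 × 5.3378 (sell CHF at bid) = BRL 44,175,632.80
BRL 44,175,632.80 × 0.25379 (sell BRL at bid) = AUD 11,211,333.85
AUD 11,211,333.85 ÷ 1.3582 (buy CHF at ask) = CHF 8,254,552.97

Net result: CHF -21,447.03 (no profitable arbitrage after spreads)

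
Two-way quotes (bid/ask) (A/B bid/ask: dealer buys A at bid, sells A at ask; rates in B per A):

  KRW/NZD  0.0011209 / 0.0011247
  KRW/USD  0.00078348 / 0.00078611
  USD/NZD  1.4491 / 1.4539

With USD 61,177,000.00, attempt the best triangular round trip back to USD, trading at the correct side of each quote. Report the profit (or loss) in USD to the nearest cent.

Best loop USD → NZD → KRW → USD:
USD 61,177,000.00 × 1.4491 (sell USD at bid) = NZD 88,651,590.70
NZD 88,651,590.70 ÷ 0.0011247 (buy KRW at ask) = KRW 78,822,433,271
KRW 78,822,433,271 × 0.00078348 (sell KRW at bid) = USD 61,755,800.02

Net profit: USD 578,800.02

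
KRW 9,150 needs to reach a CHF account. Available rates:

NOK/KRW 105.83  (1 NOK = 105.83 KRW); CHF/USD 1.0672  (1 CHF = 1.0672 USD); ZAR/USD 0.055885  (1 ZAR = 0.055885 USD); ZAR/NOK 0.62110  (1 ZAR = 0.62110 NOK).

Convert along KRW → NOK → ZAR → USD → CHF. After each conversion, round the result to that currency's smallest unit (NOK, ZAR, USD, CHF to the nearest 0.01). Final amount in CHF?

KRW 9,150 ÷ 105.83 = NOK 86.46
NOK 86.46 ÷ 0.62110 = ZAR 139.20
ZAR 139.20 × 0.055885 = USD 7.78
USD 7.78 ÷ 1.0672 = CHF 7.29

CHF 7.29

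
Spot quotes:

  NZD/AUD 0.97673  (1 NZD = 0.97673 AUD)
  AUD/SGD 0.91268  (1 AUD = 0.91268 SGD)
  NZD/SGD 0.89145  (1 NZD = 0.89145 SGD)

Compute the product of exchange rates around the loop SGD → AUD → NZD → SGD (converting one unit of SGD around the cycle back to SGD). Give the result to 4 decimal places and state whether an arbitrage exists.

Around SGD → AUD → NZD → SGD: 1 ÷ 0.91268 ÷ 0.97673 × 0.89145 = 1.000009
Product ≈ 1 (deviation 0.001%, within rounding noise).

1.0000 (no arbitrage)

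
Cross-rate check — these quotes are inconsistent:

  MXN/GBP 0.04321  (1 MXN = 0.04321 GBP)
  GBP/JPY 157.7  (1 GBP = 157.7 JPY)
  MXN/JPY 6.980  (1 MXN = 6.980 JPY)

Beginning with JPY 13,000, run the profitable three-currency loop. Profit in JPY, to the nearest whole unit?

Profit: JPY 316

Profitable loop is JPY → GBP → MXN → JPY:
JPY 13,000 ÷ 157.7 = GBP 82.44
GBP 82.44 ÷ 0.04321 = MXN 1,907.78
MXN 1,907.78 × 6.980 = JPY 13,316
Profit = JPY 13,316 − JPY 13,000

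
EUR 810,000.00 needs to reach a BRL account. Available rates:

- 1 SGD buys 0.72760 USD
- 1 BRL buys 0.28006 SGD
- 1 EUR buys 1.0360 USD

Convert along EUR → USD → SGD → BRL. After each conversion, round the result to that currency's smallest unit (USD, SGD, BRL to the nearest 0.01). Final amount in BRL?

EUR 810,000.00 × 1.0360 = USD 839,160.00
USD 839,160.00 ÷ 0.72760 = SGD 1,153,326.00
SGD 1,153,326.00 ÷ 0.28006 = BRL 4,118,138.97

BRL 4,118,138.97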